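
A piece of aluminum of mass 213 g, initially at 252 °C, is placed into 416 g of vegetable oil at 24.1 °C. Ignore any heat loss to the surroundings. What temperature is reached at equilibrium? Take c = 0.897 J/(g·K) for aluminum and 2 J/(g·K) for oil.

Heat lost by the aluminum equals heat gained by the oil:
213·0.897·(252 − T) = 416·2·(T − 24.1)
191.06(252 − T) = 832(T − 24.1)
1023.1 T = 68199  ⇒  T ≈ 66.66 °C

T_f ≈ 66.7 °C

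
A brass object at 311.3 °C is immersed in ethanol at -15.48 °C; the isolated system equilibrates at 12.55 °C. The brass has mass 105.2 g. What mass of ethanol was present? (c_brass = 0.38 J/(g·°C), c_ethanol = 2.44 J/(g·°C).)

m ≈ 175 g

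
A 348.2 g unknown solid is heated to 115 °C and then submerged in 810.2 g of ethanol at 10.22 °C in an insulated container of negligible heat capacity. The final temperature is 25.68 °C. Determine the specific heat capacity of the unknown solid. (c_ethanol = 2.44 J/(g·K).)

Heat lost by the unknown solid = heat gained by the ethanol:
348.2×c×(115 − 25.68) = 810.2×2.44×(25.68 − 10.22)
31101 c = 30563  ⇒  c ≈ 0.9827 J/(g·K)

c ≈ 0.983 J/(g·K)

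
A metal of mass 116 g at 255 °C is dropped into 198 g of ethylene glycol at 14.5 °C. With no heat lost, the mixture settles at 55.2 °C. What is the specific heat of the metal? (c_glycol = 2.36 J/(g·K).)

m_s c (T_s − T_f) = m_glycol c_glycol (T_f − T_0):
116·c·(255 − 55.2) = 198·2.36·(55.2 − 14.5)
23177 c = 19018  ⇒  c ≈ 0.8206 J/(g·K)

c ≈ 0.821 J/(g·K)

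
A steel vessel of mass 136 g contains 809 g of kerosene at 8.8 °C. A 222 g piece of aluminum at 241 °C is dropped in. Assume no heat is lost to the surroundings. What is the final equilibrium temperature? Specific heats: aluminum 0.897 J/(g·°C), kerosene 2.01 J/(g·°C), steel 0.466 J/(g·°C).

Heat gained plus heat lost sum to zero:
222·0.897·(T − 241) + 809·2.01·(T − 8.8) + 136·0.466·(T − 8.8) = 0
199.13(T − 241) + 1626.1(T − 8.8) + 63.38(T − 8.8) = 0
1888.6 T = 62859
T = 62859 / 1888.6 = 33.3 °C

T_f ≈ 33.3 °C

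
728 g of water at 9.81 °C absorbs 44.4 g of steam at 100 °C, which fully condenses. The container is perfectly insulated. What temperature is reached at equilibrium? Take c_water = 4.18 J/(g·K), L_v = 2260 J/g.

T_f ≈ 46.1 °C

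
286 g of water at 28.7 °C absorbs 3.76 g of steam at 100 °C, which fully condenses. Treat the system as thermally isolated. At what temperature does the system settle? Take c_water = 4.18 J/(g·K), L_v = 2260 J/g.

Setting the total heat transfer to zero:
latent heat released on condensation: 3.76×2260 = 8497.6; condensate cools 100→T: 3.76×4.18×(T − 100) = 15.72(T − 100); original water: 1195.5(T − 28.7)
1211.2 T = 8497.6 + 1571.7 + 34310 = 44380
T ≈ 36.64 °C — below 100 °C, confirming all the steam condensed.

T_f ≈ 36.6 °C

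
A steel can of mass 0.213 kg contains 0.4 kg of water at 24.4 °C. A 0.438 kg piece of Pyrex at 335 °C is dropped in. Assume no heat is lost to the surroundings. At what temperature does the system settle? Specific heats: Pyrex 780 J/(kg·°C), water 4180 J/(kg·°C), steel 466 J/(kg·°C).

T_f ≈ 74.6 °C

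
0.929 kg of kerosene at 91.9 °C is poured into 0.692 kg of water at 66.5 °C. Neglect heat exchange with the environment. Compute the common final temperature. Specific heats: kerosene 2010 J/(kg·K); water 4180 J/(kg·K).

Net heat exchanged in the isolated system is zero:
0.929·2010·(T − 91.9) + 0.692·4180·(T − 66.5) = 0
4759.9 T = 363959
T ≈ 76.46 °C

T_f ≈ 76.5 °C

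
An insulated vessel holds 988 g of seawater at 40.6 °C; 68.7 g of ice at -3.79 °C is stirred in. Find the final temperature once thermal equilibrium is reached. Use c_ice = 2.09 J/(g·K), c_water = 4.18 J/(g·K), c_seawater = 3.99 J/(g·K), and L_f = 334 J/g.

Conservation of energy gives ΣQ = 0:
ice -3.79→0 °C: 68.7×2.09×3.79 = 544.18; latent heat to melt: 68.7×334 = 22946; warm the meltwater: 287.17 T; seawater: 3942.1(T − 40.6)
4229.3 T = 160050 − 23490 = 136560
T ≈ 32.29 °C. Since T > 0 °C, the all-ice-melts assumption holds.

T_f ≈ 32.3 °C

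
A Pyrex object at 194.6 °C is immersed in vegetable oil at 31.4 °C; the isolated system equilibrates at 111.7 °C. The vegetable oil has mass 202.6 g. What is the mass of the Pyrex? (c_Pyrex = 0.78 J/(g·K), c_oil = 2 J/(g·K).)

m ≈ 503 g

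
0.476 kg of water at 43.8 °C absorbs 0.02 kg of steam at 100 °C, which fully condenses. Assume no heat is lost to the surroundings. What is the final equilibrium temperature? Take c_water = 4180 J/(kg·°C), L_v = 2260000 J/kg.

T_f ≈ 67.9 °C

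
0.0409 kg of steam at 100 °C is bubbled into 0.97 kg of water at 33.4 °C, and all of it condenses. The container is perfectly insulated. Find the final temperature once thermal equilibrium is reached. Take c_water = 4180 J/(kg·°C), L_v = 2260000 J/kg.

T_f ≈ 58.0 °C

Conservation of energy gives ΣQ = 0:
latent heat released on condensation: 0.0409×2260000 = 92434; condensate cools 100→T: 0.0409×4180×(T − 100) = 170.96(T − 100); original water: 4054.6(T − 33.4)
4225.6 T = 92434 + 17096 + 135424 = 244954
T ≈ 57.97 °C, under the boiling point, so the assumption holds.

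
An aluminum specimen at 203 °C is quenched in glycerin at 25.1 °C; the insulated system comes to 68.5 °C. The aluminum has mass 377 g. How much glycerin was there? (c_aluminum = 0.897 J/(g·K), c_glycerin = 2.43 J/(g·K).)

|Q_aluminum| = |Q_glycerin|:
377×0.897×(203 − 68.5) = m×2.43×(68.5 − 25.1)
105.46 m = 45484  ⇒  m ≈ 431.3 g

m ≈ 431 g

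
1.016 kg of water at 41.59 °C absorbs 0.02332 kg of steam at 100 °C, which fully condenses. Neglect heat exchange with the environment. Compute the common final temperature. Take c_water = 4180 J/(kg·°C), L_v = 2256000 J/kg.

Setting the total heat transfer to zero:
steam→water at 100 °C releases m L_v = 0.02332×2256000 = 52610
  condensate cools 100→T: 0.02332×4180×(T − 100) = 97.48(T − 100)
  water warms: 1.016×4180×(T − 41.59) = 4246.9(T − 41.59)
4344.4 T = 52610 + 9747.8 + 176628 = 238985
T ≈ 55.01 °C — below 100 °C, confirming all the steam condensed.

T_f ≈ 55.0 °C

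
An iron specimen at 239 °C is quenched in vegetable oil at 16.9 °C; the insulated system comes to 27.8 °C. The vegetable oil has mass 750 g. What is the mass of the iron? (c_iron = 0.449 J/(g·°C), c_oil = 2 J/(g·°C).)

m ≈ 172 g

Setting the total heat transfer to zero:
m·0.449·(27.8 − 239) + 750·2·(27.8 − 16.9) = 0
-94.83 m = -16350
m = -16350/-94.83 ≈ 172.4 g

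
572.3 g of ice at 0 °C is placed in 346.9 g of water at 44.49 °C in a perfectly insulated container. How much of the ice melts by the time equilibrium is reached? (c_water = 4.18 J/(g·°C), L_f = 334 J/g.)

m_melted ≈ 193 g

Heat available from the water dropping to 0 °C: 346.9·4.18·44.49 = 64512 J.
To melt every bit of ice: 572.3·334 = 191148 J.
Since 64512 < 191148 J, not all the ice melts; equilibrium is at 0 °C.
m_melt = 64512 / L_f = 193.2 g.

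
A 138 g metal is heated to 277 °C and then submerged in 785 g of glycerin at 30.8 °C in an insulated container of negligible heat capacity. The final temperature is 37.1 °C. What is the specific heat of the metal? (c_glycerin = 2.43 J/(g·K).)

Let T be the final temperature. ΣQ_i = 0:
138·c·(37.1 − 277) + 785·2.43·(37.1 − 30.8) = 0
-33106 c = -12018
c = -12018/-33106 ≈ 0.363 J/(g·K)

c ≈ 0.363 J/(g·K)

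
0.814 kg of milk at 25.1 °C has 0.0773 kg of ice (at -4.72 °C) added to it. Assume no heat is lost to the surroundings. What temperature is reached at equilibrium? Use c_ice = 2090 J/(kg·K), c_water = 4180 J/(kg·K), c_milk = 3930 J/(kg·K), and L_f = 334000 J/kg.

T_f ≈ 15.3 °C

Let T be the final temperature. ΣQ_i = 0:
ice -4.72→0 °C: 0.0773×2090×4.72 = 762.55; latent heat to melt: 0.0773×334000 = 25818; warm the meltwater: 323.11 T; milk: 3199(T − 25.1)
3522.1 T = 80295 − 26581 = 53715
T ≈ 15.25 °C (positive, so assuming full melt was valid).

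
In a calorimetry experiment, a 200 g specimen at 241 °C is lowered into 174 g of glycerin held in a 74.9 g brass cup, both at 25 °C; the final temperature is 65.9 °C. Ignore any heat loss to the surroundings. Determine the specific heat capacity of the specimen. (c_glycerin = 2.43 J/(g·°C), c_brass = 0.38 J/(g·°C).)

Taking heat into each body as positive, Σ m c ΔT = 0:
200·c·(65.9 − 241) + 174·2.43·(65.9 − 25) + 74.9·0.38·(65.9 − 25) = 0
-35020 c = -18457
c = -18457/-35020 ≈ 0.5271 J/(g·°C)

c ≈ 0.527 J/(g·°C)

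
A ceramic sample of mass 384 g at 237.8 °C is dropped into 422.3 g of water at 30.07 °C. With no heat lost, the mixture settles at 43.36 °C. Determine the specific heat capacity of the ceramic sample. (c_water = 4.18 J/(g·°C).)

Heat gained plus heat lost sum to zero:
384·c·(43.36 − 237.8) + 422.3·4.18·(43.36 − 30.07) = 0
-74665 c = -23460
c = -23460/-74665 ≈ 0.3142 J/(g·°C)

c ≈ 0.314 J/(g·°C)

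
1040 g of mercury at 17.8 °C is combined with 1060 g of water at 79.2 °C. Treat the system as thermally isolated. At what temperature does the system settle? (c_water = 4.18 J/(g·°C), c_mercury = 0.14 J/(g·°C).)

T_f ≈ 77.2 °C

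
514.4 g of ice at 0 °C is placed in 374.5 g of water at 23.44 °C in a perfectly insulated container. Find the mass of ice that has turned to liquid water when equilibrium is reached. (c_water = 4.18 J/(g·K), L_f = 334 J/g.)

m_melted ≈ 110 g

Water can give up m c ΔT = 374.5×4.18×23.44 = 36693 J before reaching 0 °C.
Fully melting the ice requires m_ice L_f = 514.4×334 = 171810 J.
Since 36693 < 171810 J, not all the ice melts; equilibrium is at 0 °C.
m_melted×334 = 36693  ⇒  m_melted ≈ 109.9 g.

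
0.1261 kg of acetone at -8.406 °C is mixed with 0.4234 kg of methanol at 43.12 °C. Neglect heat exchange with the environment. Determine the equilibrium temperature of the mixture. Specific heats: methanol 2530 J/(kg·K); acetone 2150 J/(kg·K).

T_f ≈ 32.7 °C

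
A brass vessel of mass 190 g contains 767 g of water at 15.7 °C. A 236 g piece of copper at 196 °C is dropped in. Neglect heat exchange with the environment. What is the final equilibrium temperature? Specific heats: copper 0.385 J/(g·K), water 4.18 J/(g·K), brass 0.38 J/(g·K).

T_f ≈ 20.6 °C

Setting the total heat transfer to zero:
236×0.385×(T − 196) + 767×4.18×(T − 15.7) + 190×0.38×(T − 15.7) = 0
3369.1 T = 69277
T = 69277 / 3369.1 = 20.6 °C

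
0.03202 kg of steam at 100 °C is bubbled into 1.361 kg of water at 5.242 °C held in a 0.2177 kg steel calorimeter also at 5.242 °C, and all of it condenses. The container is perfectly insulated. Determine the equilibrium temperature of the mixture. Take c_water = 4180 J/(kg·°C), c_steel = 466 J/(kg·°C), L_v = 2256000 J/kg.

Setting the total heat transfer to zero:
steam→water at 100 °C releases m L_v = 0.03202·2256000 = 72237; condensate cools 100→T: 0.03202·4180·(T − 100) = 133.84(T − 100); water warms: 1.361·4180·(T − 5.242) = 5689(T − 5.242); steel cup: 0.2177·466·(T − 5.242) = 101.45(T − 5.242)
5924.3 T = 72237 + 13384 + 30353 = 115975
T ≈ 19.58 °C (< 100 °C, so full condensation is consistent).

T_f ≈ 19.6 °C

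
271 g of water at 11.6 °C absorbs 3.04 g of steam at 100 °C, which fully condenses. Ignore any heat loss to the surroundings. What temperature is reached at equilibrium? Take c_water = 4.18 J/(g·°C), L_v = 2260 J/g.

Sum of m c ΔT and latent-heat terms is zero:
latent heat released on condensation: 3.04×2260 = 6870.4
  condensate cools 100→T: 3.04×4.18×(T − 100) = 12.71(T − 100)
  original water: 1132.8(T − 11.6)
1145.5 T = 6870.4 + 1270.7 + 13140 = 21281
T ≈ 18.58 °C — below 100 °C, confirming all the steam condensed.

T_f ≈ 18.6 °C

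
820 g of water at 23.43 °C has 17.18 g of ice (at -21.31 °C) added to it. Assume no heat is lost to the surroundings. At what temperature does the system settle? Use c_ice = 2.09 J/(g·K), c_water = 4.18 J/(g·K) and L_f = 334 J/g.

T_f ≈ 21.1 °C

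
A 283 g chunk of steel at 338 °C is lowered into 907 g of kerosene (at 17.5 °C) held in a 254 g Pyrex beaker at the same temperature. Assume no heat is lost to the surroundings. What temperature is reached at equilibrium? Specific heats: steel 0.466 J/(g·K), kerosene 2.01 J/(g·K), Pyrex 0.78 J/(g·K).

T_f ≈ 37.1 °C

Taking heat into each body as positive, Σ m c ΔT = 0:
283·0.466·(T − 338) + 907·2.01·(T − 17.5) + 254·0.78·(T − 17.5) = 0
131.88(T − 338) + 1823.1(T − 17.5) + 198.12(T − 17.5) = 0
2153.1 T = 79946
T = 79946/2153.1 ≈ 37.13 °C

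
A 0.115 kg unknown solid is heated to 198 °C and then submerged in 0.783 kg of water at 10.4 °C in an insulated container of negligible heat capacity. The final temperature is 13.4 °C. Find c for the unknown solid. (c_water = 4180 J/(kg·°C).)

c ≈ 463 J/(kg·°C)

Energy conservation, ΣQ = 0:
0.115×c×(13.4 − 198) + 0.783×4180×(13.4 − 10.4) = 0
-21.23 c = -9818.8
c = -9818.8/-21.23 ≈ 462.5 J/(kg·°C)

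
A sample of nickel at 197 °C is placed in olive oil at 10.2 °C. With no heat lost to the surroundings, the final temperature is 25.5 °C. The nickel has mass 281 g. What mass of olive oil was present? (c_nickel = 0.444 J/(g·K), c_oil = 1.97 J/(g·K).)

m ≈ 710 g

Net heat exchanged in the isolated system is zero:
281×0.444×(25.5 − 197) + m×1.97×(25.5 − 10.2) = 0
30.14 m = 21397
m = 21397/30.14 ≈ 709.9 g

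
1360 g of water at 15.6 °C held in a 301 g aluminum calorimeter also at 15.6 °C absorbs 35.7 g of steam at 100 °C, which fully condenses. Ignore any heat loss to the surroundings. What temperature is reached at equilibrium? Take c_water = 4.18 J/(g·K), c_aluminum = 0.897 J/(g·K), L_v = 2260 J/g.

T_f ≈ 30.9 °C

Energy conservation, ΣQ = 0:
condense steam: −35.7×2260 = −80682
  condensate cools 100→T: 35.7×4.18×(T − 100) = 149.23(T − 100)
  original water: 5684.8(T − 15.6)
  cup: 270(T − 15.6)
6104 T = 80682 + 14923 + 92895 = 188499
T ≈ 30.88 °C — below 100 °C, confirming all the steam condensed.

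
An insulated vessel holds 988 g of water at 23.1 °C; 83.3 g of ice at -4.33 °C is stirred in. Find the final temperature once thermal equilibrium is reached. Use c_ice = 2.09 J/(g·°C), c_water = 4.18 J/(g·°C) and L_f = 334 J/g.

Energy conservation, ΣQ = 0:
ice -4.33→0 °C: 83.3×2.09×4.33 = 753.84
  melt ice: 83.3×334 = 27822
  warm the meltwater: 348.19 T
  water cools: 988×4.18×(T − 23.1) = 4129.8(T − 23.1)
4478 T = 95399 − 28576 = 66823
T ≈ 14.92 °C. Since T > 0 °C, the all-ice-melts assumption holds.

T_f ≈ 14.9 °C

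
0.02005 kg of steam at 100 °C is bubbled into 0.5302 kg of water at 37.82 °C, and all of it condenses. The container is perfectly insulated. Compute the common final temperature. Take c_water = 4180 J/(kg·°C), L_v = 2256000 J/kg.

Net heat exchanged in the isolated system is zero:
latent heat released on condensation: 0.02005·2256000 = 45233; condensed water 100 °C→T: 83.81(T − 100); water warms: 0.5302·4180·(T − 37.82) = 2216.2(T − 37.82)
2300 T = 45233 + 8380.9 + 83818 = 137432
T ≈ 59.75 °C, under the boiling point, so the assumption holds.

T_f ≈ 59.8 °C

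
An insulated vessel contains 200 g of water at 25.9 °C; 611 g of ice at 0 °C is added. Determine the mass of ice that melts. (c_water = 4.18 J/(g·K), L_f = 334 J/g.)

Heat available from the water dropping to 0 °C: 200×4.18×25.9 = 21652 J.
Melting all 611 g of ice would need 611×334 = 204074 J.
21652 J < 204074 J, so only part of the ice melts and the system sits at 0 °C.
Mass melted = 21652/334 ≈ 64.83 g.

m_melted ≈ 64.8 g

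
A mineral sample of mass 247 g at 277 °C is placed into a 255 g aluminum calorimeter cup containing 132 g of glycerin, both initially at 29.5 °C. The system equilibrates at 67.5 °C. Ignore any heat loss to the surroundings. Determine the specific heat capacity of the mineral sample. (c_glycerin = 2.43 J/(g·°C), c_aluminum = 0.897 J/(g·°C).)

Net heat exchanged in the isolated system is zero:
247×c×(67.5 − 277) + 132×2.43×(67.5 − 29.5) + 255×0.897×(67.5 − 29.5) = 0
-51746 c = -20881
c = -20881/-51746 ≈ 0.4035 J/(g·°C)

c ≈ 0.404 J/(g·°C)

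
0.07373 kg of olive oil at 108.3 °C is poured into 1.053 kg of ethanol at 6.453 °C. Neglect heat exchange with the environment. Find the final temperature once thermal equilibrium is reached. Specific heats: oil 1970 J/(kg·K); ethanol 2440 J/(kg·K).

T_f ≈ 11.9 °C

T_f = Σ m_i c_i T_i / Σ m_i c_i:
T_f = (145.25×108.3 + 2569.3×6.453) / (145.25 + 2569.3)
    = 32310 / 2714.6 ≈ 11.90 °C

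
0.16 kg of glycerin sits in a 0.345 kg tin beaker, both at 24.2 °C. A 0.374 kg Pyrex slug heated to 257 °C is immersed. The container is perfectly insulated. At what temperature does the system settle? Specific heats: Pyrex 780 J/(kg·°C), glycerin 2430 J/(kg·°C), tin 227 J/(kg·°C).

T_f ≈ 113.7 °C

Energy conservation, ΣQ = 0:
0.374*780*(T − 257) + 0.16*2430*(T − 24.2) + 0.345*227*(T − 24.2) = 0
(291.72 + 388.8 + 78.31) T = 291.72*257 + 388.8*24.2 + 78.31*24.2
T = 86276 / 758.84 = 114 °C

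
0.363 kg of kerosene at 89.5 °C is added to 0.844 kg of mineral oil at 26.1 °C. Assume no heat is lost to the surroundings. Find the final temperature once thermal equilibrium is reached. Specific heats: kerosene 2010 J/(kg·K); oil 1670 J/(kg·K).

T_f is the heat-capacity-weighted average of the initial temperatures:
T_f = (729.63×89.5 + 1409.5×26.1) / (729.63 + 1409.5)
    = 102089 / 2139.1 ≈ 47.73 °C

T_f ≈ 47.7 °C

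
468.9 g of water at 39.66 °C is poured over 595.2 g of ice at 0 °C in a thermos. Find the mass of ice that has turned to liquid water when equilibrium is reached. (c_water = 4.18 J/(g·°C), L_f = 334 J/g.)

m_melted ≈ 233 g

Heat available from the water dropping to 0 °C: 468.9×4.18×39.66 = 77734 J.
Fully melting the ice requires m_ice L_f = 595.2×334 = 198797 J.
Since 77734 < 198797 J, not all the ice melts; equilibrium is at 0 °C.
m_melt = 77734 / L_f = 232.7 g.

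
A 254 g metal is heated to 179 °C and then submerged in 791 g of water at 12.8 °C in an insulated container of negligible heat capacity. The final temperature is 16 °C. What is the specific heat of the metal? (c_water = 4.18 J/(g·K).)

Heat gained plus heat lost sum to zero:
254×c×(16 − 179) + 791×4.18×(16 − 12.8) = 0
-41402 c = -10580
c = -10580/-41402 ≈ 0.2556 J/(g·K)

c ≈ 0.256 J/(g·K)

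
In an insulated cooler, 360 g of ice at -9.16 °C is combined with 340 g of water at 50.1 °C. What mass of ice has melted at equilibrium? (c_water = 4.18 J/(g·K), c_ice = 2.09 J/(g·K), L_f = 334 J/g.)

Water can give up m c ΔT = 340×4.18×50.1 = 71202 J before reaching 0 °C.
Of that, 360×2.09×9.16 = 6892 J goes to bring the ice to 0 °C, leaving 64310 J.
Fully melting the ice requires m_ice L_f = 360×334 = 120240 J.
That's not enough to melt it all — equilibrium is at 0 °C with ice remaining.
Mass melted = 64310/334 ≈ 192.5 g.

m_melted ≈ 193 g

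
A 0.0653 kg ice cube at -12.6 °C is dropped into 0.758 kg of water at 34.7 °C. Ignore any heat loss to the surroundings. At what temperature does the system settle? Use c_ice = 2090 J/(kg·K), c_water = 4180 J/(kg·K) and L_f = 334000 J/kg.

T_f ≈ 25.1 °C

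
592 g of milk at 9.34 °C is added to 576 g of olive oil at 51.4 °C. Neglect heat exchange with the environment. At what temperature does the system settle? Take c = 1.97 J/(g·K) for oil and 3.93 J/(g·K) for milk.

T_f is the heat-capacity-weighted average of the initial temperatures:
T_f = (1134.7·51.4 + 2326.6·9.34) / (1134.7 + 2326.6)
    = 80055 / 3461.3 ≈ 23.13 °C

T_f ≈ 23.1 °C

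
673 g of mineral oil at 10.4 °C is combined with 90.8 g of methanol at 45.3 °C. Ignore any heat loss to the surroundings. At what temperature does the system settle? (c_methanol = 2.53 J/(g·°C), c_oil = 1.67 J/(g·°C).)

T_f ≈ 16.3 °C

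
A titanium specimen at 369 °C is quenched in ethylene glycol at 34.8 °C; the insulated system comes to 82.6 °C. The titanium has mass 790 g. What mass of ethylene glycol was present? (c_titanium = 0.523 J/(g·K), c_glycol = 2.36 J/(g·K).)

Heat lost by the titanium = heat gained by the glycol:
790×0.523×(369 − 82.6) = m×2.36×(82.6 − 34.8)
112.81 m = 118332  ⇒  m ≈ 1049 g

m ≈ 1050 g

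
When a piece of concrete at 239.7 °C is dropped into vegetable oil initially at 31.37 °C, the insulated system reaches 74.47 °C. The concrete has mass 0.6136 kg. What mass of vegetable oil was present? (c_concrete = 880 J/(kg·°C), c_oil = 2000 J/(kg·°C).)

m ≈ 1.04 kg

Taking heat into each body as positive, Σ m c ΔT = 0:
0.6136·880·(74.47 − 239.7) + m·2000·(74.47 − 31.37) = 0
86200 m = 89219
m = 89219/86200 ≈ 1.035 kg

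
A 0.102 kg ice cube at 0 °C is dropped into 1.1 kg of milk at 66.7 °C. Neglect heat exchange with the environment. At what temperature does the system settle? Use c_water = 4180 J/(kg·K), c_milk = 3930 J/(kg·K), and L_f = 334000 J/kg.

Heat gained plus heat lost sum to zero:
fusion: m_ice L_f = 0.102×334000 = 34068; warm the meltwater: 426.36 T; milk: 4323(T − 66.7)
4749.4 T = 288344 − 34068 = 254276
T ≈ 53.54 °C — above 0 °C, consistent with complete melting.

T_f ≈ 53.5 °C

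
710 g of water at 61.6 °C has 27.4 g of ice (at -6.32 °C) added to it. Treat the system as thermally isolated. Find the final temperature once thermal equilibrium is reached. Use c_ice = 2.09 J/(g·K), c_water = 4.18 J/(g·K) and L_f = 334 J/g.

T_f ≈ 56.2 °C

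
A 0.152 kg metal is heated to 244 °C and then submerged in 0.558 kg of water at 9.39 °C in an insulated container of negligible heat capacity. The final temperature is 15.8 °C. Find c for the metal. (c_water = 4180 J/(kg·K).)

c ≈ 431 J/(kg·K)

Energy conservation, ΣQ = 0:
0.152·c·(15.8 − 244) + 0.558·4180·(15.8 − 9.39) = 0
-34.69 c = -14951
c = -14951/-34.69 ≈ 431 J/(kg·K)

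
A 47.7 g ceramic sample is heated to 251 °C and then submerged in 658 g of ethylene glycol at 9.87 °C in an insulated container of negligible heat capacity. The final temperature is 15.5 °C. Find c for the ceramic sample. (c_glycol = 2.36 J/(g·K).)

Heat lost by the ceramic sample = heat gained by the glycol:
47.7×c×(251 − 15.5) = 658×2.36×(15.5 − 9.87)
11233 c = 8742.7  ⇒  c ≈ 0.7783 J/(g·K)

c ≈ 0.778 J/(g·K)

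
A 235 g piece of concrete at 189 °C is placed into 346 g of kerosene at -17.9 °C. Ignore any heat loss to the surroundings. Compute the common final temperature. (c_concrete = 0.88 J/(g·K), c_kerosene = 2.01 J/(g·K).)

T_f ≈ 29.5 °C

Let T be the final temperature. ΣQ_i = 0:
235*0.88*(T − 189) + 346*2.01*(T − (-17.9)) = 0
206.8(T − 189) + 695.46(T − (-17.9)) = 0
902.26 T = 26636
T = 26636 / 902.26 = 29.5 °C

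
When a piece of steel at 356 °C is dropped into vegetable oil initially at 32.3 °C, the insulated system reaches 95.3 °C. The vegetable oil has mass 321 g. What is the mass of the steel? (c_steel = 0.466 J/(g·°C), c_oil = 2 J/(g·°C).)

Let T be the final temperature. ΣQ_i = 0:
m×0.466×(95.3 − 356) + 321×2×(95.3 − 32.3) = 0
-121.49 m = -40446
m = -40446/-121.49 ≈ 332.9 g

m ≈ 333 g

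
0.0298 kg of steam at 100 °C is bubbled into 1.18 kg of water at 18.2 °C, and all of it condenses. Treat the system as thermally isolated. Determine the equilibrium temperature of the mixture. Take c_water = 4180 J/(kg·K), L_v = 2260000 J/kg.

T_f ≈ 33.5 °C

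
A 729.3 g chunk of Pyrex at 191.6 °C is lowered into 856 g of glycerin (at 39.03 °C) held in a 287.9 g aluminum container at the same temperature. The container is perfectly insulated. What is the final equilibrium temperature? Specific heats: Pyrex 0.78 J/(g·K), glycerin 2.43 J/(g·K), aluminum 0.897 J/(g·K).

Taking heat into each body as positive, Σ m c ΔT = 0:
729.3·0.78·(T − 191.6) + 856·2.43·(T − 39.03) + 287.9·0.897·(T − 39.03) = 0
568.85(T − 191.6) + 2080.1(T − 39.03) + 258.25(T − 39.03) = 0
2907.2 T = 200257
T = 200257/2907.2 ≈ 68.88 °C

T_f ≈ 68.9 °C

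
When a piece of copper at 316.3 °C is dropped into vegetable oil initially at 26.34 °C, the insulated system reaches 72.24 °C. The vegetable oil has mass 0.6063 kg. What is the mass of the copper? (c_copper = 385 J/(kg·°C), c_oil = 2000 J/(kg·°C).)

m ≈ 0.592 kg

Setting the total heat transfer to zero:
m·385·(72.24 − 316.3) + 0.6063·2000·(72.24 − 26.34) = 0
-93963 m = -55658
m = -55658/-93963 ≈ 0.5923 kg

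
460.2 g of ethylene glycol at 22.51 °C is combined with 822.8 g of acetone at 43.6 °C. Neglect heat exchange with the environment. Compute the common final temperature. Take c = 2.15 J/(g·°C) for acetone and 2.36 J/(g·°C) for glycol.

Set heat shed by the hot body equal to heat absorbed by the cold body:
822.8*2.15*(43.6 − T) = 460.2*2.36*(T − 22.51)
1769(43.6 − T) = 1086.1(T − 22.51)
2855.1 T = 101577  ⇒  T ≈ 35.58 °C

T_f ≈ 35.6 °C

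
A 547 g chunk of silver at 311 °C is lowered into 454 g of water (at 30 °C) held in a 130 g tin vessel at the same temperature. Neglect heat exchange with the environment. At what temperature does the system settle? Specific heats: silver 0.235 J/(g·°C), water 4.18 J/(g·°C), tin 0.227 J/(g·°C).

Conservation of energy gives ΣQ = 0:
547*0.235*(T − 311) + 454*4.18*(T − 30) + 130*0.227*(T − 30) = 0
128.54(T − 311) + 1897.7(T − 30) + 29.51(T − 30) = 0
(128.54 + 1897.7 + 29.51) T = 128.54*311 + 1897.7*30 + 29.51*30
T = 97794/2055.8 ≈ 47.57 °C

T_f ≈ 47.6 °C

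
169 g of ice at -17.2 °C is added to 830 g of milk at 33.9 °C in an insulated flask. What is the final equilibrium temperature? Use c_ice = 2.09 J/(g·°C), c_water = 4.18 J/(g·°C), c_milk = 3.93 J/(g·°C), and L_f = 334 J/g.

Heat gained plus heat lost sum to zero:
ice -17.2→0 °C: 169×2.09×17.2 = 6075.2; fusion: m_ice L_f = 169×334 = 56446; meltwater 0→T: 169×4.18×T = 706.42 T; milk: 3261.9(T − 33.9)
3968.3 T = 110578 − 62521 = 48057
T ≈ 12.11 °C. Since T > 0 °C, the all-ice-melts assumption holds.

T_f ≈ 12.1 °C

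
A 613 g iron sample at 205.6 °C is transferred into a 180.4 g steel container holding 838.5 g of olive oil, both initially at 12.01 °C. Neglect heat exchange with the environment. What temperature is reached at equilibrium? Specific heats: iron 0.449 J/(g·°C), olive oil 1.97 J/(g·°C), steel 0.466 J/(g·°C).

T_f ≈ 38.5 °C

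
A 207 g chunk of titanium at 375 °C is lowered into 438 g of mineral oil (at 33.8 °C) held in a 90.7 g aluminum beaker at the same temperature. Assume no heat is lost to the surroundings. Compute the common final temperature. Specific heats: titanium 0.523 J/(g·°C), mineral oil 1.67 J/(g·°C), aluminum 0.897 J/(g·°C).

T_f ≈ 73.9 °C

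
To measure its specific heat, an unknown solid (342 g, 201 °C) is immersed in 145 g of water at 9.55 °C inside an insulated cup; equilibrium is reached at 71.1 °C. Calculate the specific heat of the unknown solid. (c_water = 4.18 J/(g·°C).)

Conservation of energy gives ΣQ = 0:
342×c×(71.1 − 201) + 145×4.18×(71.1 − 9.55) = 0
-44426 c = -37305
c = -37305/-44426 ≈ 0.8397 J/(g·°C)

c ≈ 0.84 J/(g·°C)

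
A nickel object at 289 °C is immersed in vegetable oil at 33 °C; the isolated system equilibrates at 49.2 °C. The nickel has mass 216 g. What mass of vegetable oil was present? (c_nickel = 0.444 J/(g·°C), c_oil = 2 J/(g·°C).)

Heat lost by the nickel = heat gained by the oil:
216×0.444×(289 − 49.2) = m×2×(49.2 − 33)
32.4 m = 22998  ⇒  m ≈ 709.8 g

m ≈ 710 g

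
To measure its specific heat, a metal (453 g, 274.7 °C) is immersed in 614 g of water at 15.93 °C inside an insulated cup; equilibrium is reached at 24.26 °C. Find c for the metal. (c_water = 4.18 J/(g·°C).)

m_s c (T_s − T_f) = m_water c_water (T_f − T_0):
453×c×(274.7 − 24.26) = 614×4.18×(24.26 − 15.93)
113449 c = 21379  ⇒  c ≈ 0.1884 J/(g·°C)

c ≈ 0.188 J/(g·°C)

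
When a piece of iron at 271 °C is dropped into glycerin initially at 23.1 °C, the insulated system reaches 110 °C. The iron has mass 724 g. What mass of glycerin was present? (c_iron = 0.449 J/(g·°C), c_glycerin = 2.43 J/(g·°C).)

Let T be the final temperature. ΣQ_i = 0:
724·0.449·(110 − 271) + m·2.43·(110 − 23.1) = 0
211.17 m = 52337
m = 52337/211.17 ≈ 247.8 g

m ≈ 248 g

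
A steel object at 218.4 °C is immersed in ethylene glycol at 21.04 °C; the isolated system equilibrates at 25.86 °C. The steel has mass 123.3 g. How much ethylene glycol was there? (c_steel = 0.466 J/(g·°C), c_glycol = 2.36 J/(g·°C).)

m ≈ 973 g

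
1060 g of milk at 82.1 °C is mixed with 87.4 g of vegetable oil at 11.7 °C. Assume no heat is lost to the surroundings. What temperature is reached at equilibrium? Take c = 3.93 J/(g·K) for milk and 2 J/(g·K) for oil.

T_f ≈ 79.3 °C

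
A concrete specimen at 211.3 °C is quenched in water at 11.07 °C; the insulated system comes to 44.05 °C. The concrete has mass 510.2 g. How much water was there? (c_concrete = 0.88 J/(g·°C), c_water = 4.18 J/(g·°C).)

Let T be the final temperature. ΣQ_i = 0:
510.2·0.88·(44.05 − 211.3) + m·4.18·(44.05 − 11.07) = 0
137.86 m = 75091
m = 75091/137.86 ≈ 544.7 g

m ≈ 545 g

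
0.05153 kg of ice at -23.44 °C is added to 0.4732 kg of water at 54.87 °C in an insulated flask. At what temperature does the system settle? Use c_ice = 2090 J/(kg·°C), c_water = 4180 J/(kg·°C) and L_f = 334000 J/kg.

Net heat exchanged in the isolated system is zero:
ice -23.44→0 °C: 0.05153×2090×23.44 = 2524.4; melt ice: 0.05153×334000 = 17211; warm the meltwater: 215.4 T; water cools: 0.4732×4180×(T − 54.87) = 1978(T − 54.87)
2193.4 T = 108532 − 19735 = 88796
T ≈ 40.48 °C — above 0 °C, consistent with complete melting.

T_f ≈ 40.5 °C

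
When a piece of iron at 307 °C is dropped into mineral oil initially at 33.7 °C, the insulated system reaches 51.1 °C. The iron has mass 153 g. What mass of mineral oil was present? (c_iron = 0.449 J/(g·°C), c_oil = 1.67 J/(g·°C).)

m ≈ 605 g

|Q_iron| = |Q_oil|:
153·0.449·(307 − 51.1) = m·1.67·(51.1 − 33.7)
29.06 m = 17580  ⇒  m ≈ 605 g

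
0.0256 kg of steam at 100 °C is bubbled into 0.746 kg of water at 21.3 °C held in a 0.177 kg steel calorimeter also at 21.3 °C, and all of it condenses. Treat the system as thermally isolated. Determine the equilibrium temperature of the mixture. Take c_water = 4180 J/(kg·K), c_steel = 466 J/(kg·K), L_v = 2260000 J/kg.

T_f ≈ 41.3 °C

Taking heat into each body as positive, Σ m c ΔT = 0:
condense steam: −0.0256·2260000 = −57856; condensed water 100 °C→T: 107.01(T − 100); original water: 3118.3(T − 21.3); cup: 82.48(T − 21.3)
3307.8 T = 57856 + 10701 + 68176 = 136733
T ≈ 41.34 °C, under the boiling point, so the assumption holds.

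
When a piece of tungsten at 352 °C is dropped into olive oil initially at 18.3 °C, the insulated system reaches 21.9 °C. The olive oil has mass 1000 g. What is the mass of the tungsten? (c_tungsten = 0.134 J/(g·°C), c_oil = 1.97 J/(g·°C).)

m ≈ 160 g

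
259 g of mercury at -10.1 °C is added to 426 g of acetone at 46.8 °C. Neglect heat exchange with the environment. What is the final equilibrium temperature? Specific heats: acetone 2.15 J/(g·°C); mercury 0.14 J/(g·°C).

T_f ≈ 44.6 °C

T_f = Σ m_i c_i T_i / Σ m_i c_i:
T_f = (915.9*46.8 + 36.26*(-10.1)) / (915.9 + 36.26)
    = 42498 / 952.16 ≈ 44.63 °C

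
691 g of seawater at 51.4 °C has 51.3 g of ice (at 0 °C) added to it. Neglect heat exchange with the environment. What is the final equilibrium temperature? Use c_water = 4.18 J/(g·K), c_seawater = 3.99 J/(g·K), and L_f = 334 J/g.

Let T be the final temperature. ΣQ_i = 0:
latent heat to melt: 51.3×334 = 17134
  meltwater 0→T: 51.3×4.18×T = 214.43 T
  seawater: 2757.1(T − 51.4)
2971.5 T = 141714 − 17134 = 124580
T ≈ 41.92 °C. Since T > 0 °C, the all-ice-melts assumption holds.

T_f ≈ 41.9 °C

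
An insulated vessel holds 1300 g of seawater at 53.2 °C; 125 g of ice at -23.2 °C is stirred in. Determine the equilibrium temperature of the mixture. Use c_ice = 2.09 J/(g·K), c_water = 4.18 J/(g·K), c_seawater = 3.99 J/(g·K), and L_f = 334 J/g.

Energy conservation, ΣQ = 0:
ice -23.2→0 °C: 125·2.09·23.2 = 6061
  melt ice: 125·334 = 41750
  warm the meltwater: 522.5 T
  seawater cools: 1300·3.99·(T − 53.2) = 5187(T − 53.2)
5709.5 T = 275948 − 47811 = 228137
T ≈ 39.96 °C — above 0 °C, consistent with complete melting.

T_f ≈ 40.0 °C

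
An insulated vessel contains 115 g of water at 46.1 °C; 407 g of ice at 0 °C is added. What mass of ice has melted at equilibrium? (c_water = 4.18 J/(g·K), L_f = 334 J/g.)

m_melted ≈ 66.3 g

Heat available from the water dropping to 0 °C: 115·4.18·46.1 = 22160 J.
Melting all 407 g of ice would need 407·334 = 135938 J.
Since 22160 < 135938 J, not all the ice melts; equilibrium is at 0 °C.
m_melted·334 = 22160  ⇒  m_melted ≈ 66.35 g.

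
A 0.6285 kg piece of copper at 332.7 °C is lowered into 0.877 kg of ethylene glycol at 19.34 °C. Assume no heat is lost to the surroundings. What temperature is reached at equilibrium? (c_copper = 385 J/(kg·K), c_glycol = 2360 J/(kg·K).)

T_f ≈ 52.1 °C

Heat lost by the copper equals heat gained by the glycol:
0.6285·385·(332.7 − T) = 0.877·2360·(T − 19.34)
241.97(332.7 − T) = 2069.7(T − 19.34)
2311.7 T = 120533  ⇒  T ≈ 52.14 °C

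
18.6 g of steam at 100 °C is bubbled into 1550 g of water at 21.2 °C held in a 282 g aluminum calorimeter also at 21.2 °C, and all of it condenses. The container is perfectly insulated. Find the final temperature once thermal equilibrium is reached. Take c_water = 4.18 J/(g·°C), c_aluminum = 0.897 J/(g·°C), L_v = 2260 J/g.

T_f ≈ 28.3 °C

Net heat exchanged in the isolated system is zero:
steam→water at 100 °C releases m L_v = 18.6·2260 = 42036; condensate cools 100→T: 18.6·4.18·(T − 100) = 77.75(T − 100); original water: 6479(T − 21.2); aluminum cup: 282·0.897·(T − 21.2) = 252.95(T − 21.2)
6809.7 T = 42036 + 7774.8 + 142717 = 192528
T ≈ 28.27 °C, under the boiling point, so the assumption holds.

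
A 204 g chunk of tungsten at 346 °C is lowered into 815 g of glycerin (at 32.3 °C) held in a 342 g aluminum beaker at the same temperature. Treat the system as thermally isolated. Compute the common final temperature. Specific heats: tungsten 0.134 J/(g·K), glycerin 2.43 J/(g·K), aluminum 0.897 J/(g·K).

T_f ≈ 36.0 °C

Setting the total heat transfer to zero:
204×0.134×(T − 346) + 815×2.43×(T − 32.3) + 342×0.897×(T − 32.3) = 0
27.34(T − 346) + 1980.5(T − 32.3) + 306.77(T − 32.3) = 0
(27.34 + 1980.5 + 306.77) T = 27.34×346 + 1980.5×32.3 + 306.77×32.3
T = 83336 / 2314.6 = 36 °C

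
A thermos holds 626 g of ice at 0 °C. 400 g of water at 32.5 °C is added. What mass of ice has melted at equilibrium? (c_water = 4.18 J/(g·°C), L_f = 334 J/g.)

m_melted ≈ 163 g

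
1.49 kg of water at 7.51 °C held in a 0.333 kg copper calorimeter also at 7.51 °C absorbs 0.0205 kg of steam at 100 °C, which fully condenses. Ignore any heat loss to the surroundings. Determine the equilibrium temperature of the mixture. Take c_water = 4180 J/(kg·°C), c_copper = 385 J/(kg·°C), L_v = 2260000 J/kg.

Let T be the final temperature. ΣQ_i = 0:
condense steam: −0.0205·2260000 = −46330; condensed water 100 °C→T: 85.69(T − 100); original water: 6228.2(T − 7.51); cup: 128.21(T − 7.51)
6442.1 T = 46330 + 8569 + 47737 = 102636
T ≈ 15.93 °C, under the boiling point, so the assumption holds.

T_f ≈ 15.9 °C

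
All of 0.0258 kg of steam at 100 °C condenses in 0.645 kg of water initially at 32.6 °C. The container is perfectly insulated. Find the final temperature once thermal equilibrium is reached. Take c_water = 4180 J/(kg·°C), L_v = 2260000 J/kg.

Setting the total heat transfer to zero:
latent heat released on condensation: 0.0258·2260000 = 58308
  condensate cools 100→T: 0.0258·4180·(T − 100) = 107.84(T − 100)
  original water: 2696.1(T − 32.6)
2803.9 T = 58308 + 10784 + 87893 = 156985
T ≈ 55.99 °C (< 100 °C, so full condensation is consistent).

T_f ≈ 56.0 °C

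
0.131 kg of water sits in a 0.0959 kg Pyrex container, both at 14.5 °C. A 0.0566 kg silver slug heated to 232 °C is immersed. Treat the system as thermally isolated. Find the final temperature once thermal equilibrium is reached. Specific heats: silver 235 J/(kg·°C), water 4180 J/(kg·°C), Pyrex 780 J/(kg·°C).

T_f ≈ 19.1 °C

Let T be the final temperature. ΣQ_i = 0:
0.0566×235×(T − 232) + 0.131×4180×(T − 14.5) + 0.0959×780×(T − 14.5) = 0
635.68 T = 12110
T = 12110/635.68 ≈ 19.05 °C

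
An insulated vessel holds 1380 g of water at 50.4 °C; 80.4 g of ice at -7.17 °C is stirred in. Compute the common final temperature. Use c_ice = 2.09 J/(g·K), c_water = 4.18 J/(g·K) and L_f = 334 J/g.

T_f ≈ 43.0 °C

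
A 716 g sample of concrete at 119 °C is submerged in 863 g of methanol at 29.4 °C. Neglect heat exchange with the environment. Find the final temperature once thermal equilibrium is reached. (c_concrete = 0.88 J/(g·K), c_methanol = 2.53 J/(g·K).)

T_f is the heat-capacity-weighted average of the initial temperatures:
T_f = (630.08*119 + 2183.4*29.4) / (630.08 + 2183.4)
    = 139171 / 2813.5 ≈ 49.47 °C

T_f ≈ 49.5 °C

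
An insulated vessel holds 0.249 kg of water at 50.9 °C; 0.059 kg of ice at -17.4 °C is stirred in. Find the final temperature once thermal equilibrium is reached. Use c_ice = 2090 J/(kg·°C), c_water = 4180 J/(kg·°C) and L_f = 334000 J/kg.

T_f ≈ 24.2 °C

Net heat exchanged in the isolated system is zero:
ice -17.4→0 °C: 0.059·2090·17.4 = 2145.6
  fusion: m_ice L_f = 0.059·334000 = 19706
  warm the meltwater: 246.62 T
  water: 1040.8(T − 50.9)
1287.4 T = 52978 − 21852 = 31126
T ≈ 24.18 °C — above 0 °C, consistent with complete melting.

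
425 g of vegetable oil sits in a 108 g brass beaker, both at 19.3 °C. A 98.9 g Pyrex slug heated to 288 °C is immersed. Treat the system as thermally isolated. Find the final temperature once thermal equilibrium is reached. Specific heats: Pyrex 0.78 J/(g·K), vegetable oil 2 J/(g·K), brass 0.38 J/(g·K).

T_f = Σ m_i c_i T_i / Σ m_i c_i:
T_f = (77.14*288 + 850*19.3 + 41.04*19.3) / (77.14 + 850 + 41.04)
    = 39414 / 968.18 ≈ 40.71 °C

T_f ≈ 40.7 °C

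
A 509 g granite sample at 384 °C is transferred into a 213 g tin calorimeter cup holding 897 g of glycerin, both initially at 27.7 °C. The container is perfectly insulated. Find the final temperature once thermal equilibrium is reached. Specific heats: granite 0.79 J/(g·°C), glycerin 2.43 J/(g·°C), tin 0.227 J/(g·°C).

Let T be the final temperature. ΣQ_i = 0:
509×0.79×(T − 384) + 897×2.43×(T − 27.7) + 213×0.227×(T − 27.7) = 0
402.11(T − 384) + 2179.7(T − 27.7) + 48.35(T − 27.7) = 0
(402.11 + 2179.7 + 48.35) T = 402.11×384 + 2179.7×27.7 + 48.35×27.7
T = 216128/2630.2 ≈ 82.17 °C

T_f ≈ 82.2 °C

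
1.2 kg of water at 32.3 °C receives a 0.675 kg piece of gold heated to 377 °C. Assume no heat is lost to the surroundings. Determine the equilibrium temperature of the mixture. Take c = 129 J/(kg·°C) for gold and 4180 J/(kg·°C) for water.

Energy conservation, ΣQ = 0:
0.675*129*(T − 377) + 1.2*4180*(T − 32.3) = 0
5103.1 T = 194844
T = 194844 / 5103.1 = 38.2 °C

T_f ≈ 38.2 °C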